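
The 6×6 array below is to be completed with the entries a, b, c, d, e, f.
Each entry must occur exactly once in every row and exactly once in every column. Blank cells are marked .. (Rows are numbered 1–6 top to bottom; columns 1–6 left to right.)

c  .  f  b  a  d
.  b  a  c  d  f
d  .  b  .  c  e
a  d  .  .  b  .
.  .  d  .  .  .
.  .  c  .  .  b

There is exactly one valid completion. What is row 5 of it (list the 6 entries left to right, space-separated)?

Row 1, column 2: row 1 has {a, b, c, d, f} and column 2 has {b, d}, leaving only e.
Row 2, column 1: row 2 has {a, b, c, d, f} and column 1 has {a, c, d}, leaving only e.
Row 4, column 3: row 4 has {a, b, d} and column 3 has {a, b, c, d, f}, leaving only e.
Row 4, column 4: row 4 has {a, b, d, e} and column 4 has {b, c}, leaving only f.
Row 3, column 4: row 3 has {b, c, d, e} and column 4 has {b, c, f}, leaving only a.
Row 5, column 4: row 5 has {d} and column 4 has {a, b, c, f}, leaving only e.
Row 5, column 5: row 5 has {d, e} and column 5 has {a, b, c, d}, leaving only f.
Row 5, column 1: row 5 has {d, e, f} and column 1 has {a, c, d, e}, leaving only b.
Row 3, column 2: row 3 has {a, b, c, d, e} and column 2 has {b, d, e}, leaving only f.
Row 4, column 6: row 4 has {a, b, d, e, f} and column 6 has {b, d, e, f}, leaving only c.
Row 5, column 6: row 5 has {b, d, e, f} and column 6 has {b, c, d, e, f}, leaving only a.
Row 5, column 2: row 5 has {a, b, d, e, f} and column 2 has {b, d, e, f}, leaving only c.
So row 5 reads: b c d e f a.

b c d e f a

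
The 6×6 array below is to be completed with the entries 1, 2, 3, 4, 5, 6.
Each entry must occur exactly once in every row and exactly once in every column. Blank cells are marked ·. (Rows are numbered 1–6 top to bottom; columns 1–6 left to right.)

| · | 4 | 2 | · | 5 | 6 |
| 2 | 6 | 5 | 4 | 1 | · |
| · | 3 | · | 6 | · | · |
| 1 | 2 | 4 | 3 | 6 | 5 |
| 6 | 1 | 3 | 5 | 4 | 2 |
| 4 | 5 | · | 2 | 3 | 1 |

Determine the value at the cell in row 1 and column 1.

Row 1 already has {2, 4, 5, 6} and column 1 already has {1, 2, 4, 6}, so row 1, column 1 must be 3.

3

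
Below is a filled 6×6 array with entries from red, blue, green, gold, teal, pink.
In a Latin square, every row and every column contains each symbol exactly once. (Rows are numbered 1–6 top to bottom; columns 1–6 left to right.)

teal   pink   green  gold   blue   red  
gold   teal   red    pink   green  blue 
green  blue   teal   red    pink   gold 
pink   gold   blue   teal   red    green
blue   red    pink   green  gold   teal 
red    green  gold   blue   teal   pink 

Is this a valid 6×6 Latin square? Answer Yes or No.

Each row is a permutation of the 6 symbols, and so is each column.

Yes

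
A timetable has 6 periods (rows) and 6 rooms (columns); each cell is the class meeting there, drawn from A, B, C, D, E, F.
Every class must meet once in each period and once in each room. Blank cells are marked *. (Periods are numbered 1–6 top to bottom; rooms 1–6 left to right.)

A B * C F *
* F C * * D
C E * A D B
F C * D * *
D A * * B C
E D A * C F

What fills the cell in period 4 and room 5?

E

Period 1, room 6: period 1 has {A, B, C, F} and room 6 has {B, C, D, F}, leaving only E.
Period 1, room 3: period 1 has {A, B, C, E, F} and room 3 has {A, C}, leaving only D.
Period 2, room 1: period 2 has {C, D, F} and room 1 has {A, C, D, E, F}, leaving only B.
Period 2, room 4: period 2 has {B, C, D, F} and room 4 has {A, C, D}, leaving only E.
Period 2, room 5: period 2 has {B, C, D, E, F} and room 5 has {B, C, D, F}, leaving only A.
Period 4 already has {C, D, F} and room 5 already has {A, B, C, D, F}, so period 4, room 5 must be E.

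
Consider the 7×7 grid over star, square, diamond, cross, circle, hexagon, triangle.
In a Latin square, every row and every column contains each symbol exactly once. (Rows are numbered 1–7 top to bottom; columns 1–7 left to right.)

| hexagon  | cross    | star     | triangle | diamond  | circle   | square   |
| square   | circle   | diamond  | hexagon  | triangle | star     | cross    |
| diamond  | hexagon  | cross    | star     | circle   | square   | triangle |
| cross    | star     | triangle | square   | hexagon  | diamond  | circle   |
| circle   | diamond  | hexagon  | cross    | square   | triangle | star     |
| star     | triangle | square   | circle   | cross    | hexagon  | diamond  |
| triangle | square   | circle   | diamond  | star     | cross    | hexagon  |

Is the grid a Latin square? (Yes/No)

Yes

Each row is a permutation of the 7 symbols, and so is each column.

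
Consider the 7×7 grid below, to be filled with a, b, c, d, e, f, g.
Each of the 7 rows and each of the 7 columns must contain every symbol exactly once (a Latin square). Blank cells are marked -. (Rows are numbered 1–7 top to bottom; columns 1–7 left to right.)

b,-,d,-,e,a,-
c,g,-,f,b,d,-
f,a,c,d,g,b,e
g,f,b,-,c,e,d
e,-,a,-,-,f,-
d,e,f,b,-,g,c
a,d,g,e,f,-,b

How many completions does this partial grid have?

Row 1, column 2: eliminating its row and column leaves {c}.
Row 1, column 4: eliminating its row and column leaves {c, g}.
Row 1, column 7: eliminating its row and column leaves {f, g}.
Row 2, column 3: eliminating its row and column leaves {e}.
Row 2, column 7: eliminating its row and column leaves {a}.
Row 4, column 4: eliminating its row and column leaves {a}.
Row 5, column 2: eliminating its row and column leaves {b, c}.
Row 5, column 4: eliminating its row and column leaves {c, g}.
Row 5, column 5: eliminating its row and column leaves {d}.
Row 5, column 7: eliminating its row and column leaves {g}.
Row 6, column 5: eliminating its row and column leaves {a}.
Row 7, column 6: eliminating its row and column leaves {c}.
Only one assignment across all blanks avoids any row or column repeat, giving 1 completion.

1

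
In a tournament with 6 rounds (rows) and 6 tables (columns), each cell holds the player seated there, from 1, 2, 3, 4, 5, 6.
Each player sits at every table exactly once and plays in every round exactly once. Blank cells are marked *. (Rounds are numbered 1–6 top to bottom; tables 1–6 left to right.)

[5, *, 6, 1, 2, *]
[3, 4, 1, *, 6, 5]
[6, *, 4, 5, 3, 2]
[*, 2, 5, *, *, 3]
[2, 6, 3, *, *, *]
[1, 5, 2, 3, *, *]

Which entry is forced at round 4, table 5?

Round 1, table 2: round 1 has {1, 2, 5, 6} and table 2 has {2, 4, 5, 6}, leaving only 3.
Round 1, table 6: round 1 has {1, 2, 3, 5, 6} and table 6 has {2, 3, 5}, leaving only 4.
Round 2, table 4: round 2 has {1, 3, 4, 5, 6} and table 4 has {1, 3, 5}, leaving only 2.
Round 3, table 2: round 3 has {2, 3, 4, 5, 6} and table 2 has {2, 3, 4, 5, 6}, leaving only 1.
Round 4, table 1: round 4 has {2, 3, 5} and table 1 has {1, 2, 3, 5, 6}, leaving only 4.
Round 4 already has {2, 3, 4, 5} and table 5 already has {2, 3, 6}, so round 4, table 5 must be 1.

1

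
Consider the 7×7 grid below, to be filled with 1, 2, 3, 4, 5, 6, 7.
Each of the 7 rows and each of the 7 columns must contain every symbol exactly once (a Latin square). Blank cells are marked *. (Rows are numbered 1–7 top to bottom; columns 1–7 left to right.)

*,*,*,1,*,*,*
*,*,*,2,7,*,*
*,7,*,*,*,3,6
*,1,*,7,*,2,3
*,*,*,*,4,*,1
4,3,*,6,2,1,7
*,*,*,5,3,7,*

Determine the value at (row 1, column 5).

Row 3, column 4: row 3 has {3, 6, 7} and column 4 has {1, 2, 5, 6, 7}, leaving only 4.
Row 5, column 4: row 5 has {1, 4} and column 4 has {1, 2, 4, 5, 6, 7}, leaving only 3.
Row 6, column 3: row 6 has {1, 2, 3, 4, 6, 7} and column 3 has {}, leaving only 5.
Row 1, column 5 is narrowed to {5, 6}.
If it were 5, then row 4, column 5 would be left with no valid symbol.
So row 1, column 5 must be 6.

6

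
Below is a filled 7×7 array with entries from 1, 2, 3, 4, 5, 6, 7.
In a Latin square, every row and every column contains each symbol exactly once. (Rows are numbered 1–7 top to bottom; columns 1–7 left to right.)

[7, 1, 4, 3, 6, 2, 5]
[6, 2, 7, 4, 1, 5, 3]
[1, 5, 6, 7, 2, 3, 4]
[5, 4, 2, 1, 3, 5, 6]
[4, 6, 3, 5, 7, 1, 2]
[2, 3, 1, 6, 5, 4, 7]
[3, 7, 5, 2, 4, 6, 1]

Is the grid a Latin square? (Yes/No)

Column 6 contains 5 twice (at rows 2 and 4), so it is not a permutation.

No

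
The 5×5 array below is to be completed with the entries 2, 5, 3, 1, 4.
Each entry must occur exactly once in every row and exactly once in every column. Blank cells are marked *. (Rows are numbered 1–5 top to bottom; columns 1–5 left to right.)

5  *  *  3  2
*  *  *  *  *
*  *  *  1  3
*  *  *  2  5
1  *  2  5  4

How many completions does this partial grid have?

Row 1, column 2: eliminating its row and column leaves {1, 4}.
Row 1, column 3: eliminating its row and column leaves {1, 4}.
Row 2, column 1: eliminating its row and column leaves {2, 3, 4}.
Row 2, column 2: eliminating its row and column leaves {2, 5, 3, 1, 4}.
Row 2, column 3: eliminating its row and column leaves {5, 3, 1, 4}.
Row 2, column 4: eliminating its row and column leaves {4}.
Row 2, column 5: eliminating its row and column leaves {1}.
Row 3, column 1: eliminating its row and column leaves {2, 4}.
Row 3, column 2: eliminating its row and column leaves {2, 5, 4}.
Row 3, column 3: eliminating its row and column leaves {5, 4}.
Row 4, column 1: eliminating its row and column leaves {3, 4}.
Row 4, column 2: eliminating its row and column leaves {3, 1, 4}.
Row 4, column 3: eliminating its row and column leaves {3, 1, 4}.
Row 5, column 2: eliminating its row and column leaves {3}.
Enumerating the assignments across these blanks that avoid any row or column repeat gives 3 completions.

3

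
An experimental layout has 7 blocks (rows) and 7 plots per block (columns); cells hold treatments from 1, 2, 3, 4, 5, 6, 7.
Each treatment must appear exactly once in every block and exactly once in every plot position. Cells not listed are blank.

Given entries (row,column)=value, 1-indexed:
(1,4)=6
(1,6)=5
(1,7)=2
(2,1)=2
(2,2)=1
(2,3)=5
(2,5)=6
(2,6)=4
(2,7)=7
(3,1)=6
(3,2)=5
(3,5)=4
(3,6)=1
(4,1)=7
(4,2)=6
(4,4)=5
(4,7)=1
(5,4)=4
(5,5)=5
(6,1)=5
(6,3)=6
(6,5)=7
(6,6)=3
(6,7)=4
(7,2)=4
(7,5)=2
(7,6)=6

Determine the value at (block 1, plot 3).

3

Block 2, plot 4: block 2 has {1, 2, 4, 5, 6, 7} and plot 4 has {4, 5, 6}, leaving only 3.
Block 3, plot 7: block 3 has {1, 4, 5, 6} and plot 7 has {1, 2, 4, 7}, leaving only 3.
Block 4, plot 5: block 4 has {1, 5, 6, 7} and plot 5 has {2, 4, 5, 6, 7}, leaving only 3.
Block 1, plot 5: block 1 has {2, 5, 6} and plot 5 has {2, 3, 4, 5, 6, 7}, leaving only 1.
Block 4, plot 6: block 4 has {1, 3, 5, 6, 7} and plot 6 has {1, 3, 4, 5, 6}, leaving only 2.
Block 4, plot 3: block 4 has {1, 2, 3, 5, 6, 7} and plot 3 has {5, 6}, leaving only 4.
Block 5, plot 6: block 5 has {4, 5} and plot 6 has {1, 2, 3, 4, 5, 6}, leaving only 7.
Block 5, plot 7: block 5 has {4, 5, 7} and plot 7 has {1, 2, 3, 4, 7}, leaving only 6.
Block 6, plot 2: block 6 has {3, 4, 5, 6, 7} and plot 2 has {1, 4, 5, 6}, leaving only 2.
Block 5, plot 2: block 5 has {4, 5, 6, 7} and plot 2 has {1, 2, 4, 5, 6}, leaving only 3.
Block 1, plot 2: block 1 has {1, 2, 5, 6} and plot 2 has {1, 2, 3, 4, 5, 6}, leaving only 7.
Block 1 already has {1, 2, 5, 6, 7} and plot 3 already has {4, 5, 6}, so block 1, plot 3 must be 3.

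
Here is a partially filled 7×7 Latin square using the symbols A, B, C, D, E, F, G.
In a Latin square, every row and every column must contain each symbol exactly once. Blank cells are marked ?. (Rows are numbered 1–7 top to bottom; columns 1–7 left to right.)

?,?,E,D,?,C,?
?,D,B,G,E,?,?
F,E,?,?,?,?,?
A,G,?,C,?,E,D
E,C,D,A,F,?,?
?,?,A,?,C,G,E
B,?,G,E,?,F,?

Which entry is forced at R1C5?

A

Row 1, column 1: row 1 has {C, D, E} and column 1 has {A, B, E, F}, leaving only G.
Row 2, column 1: row 2 has {B, D, E, G} and column 1 has {A, B, E, F, G}, leaving only C.
Row 2, column 6: row 2 has {B, C, D, E, G} and column 6 has {C, E, F, G}, leaving only A.
Row 2, column 7: row 2 has {A, B, C, D, E, G} and column 7 has {D, E}, leaving only F.
Row 3, column 3: row 3 has {E, F} and column 3 has {A, B, D, E, G}, leaving only C.
Row 3, column 4: row 3 has {C, E, F} and column 4 has {A, C, D, E, G}, leaving only B.
Row 3, column 6: row 3 has {B, C, E, F} and column 6 has {A, C, E, F, G}, leaving only D.
Row 4, column 3: row 4 has {A, C, D, E, G} and column 3 has {A, B, C, D, E, G}, leaving only F.
Row 4, column 5: row 4 has {A, C, D, E, F, G} and column 5 has {C, E, F}, leaving only B.
Row 1 already has {C, D, E, G} and column 5 already has {B, C, E, F}, so row 1, column 5 must be A.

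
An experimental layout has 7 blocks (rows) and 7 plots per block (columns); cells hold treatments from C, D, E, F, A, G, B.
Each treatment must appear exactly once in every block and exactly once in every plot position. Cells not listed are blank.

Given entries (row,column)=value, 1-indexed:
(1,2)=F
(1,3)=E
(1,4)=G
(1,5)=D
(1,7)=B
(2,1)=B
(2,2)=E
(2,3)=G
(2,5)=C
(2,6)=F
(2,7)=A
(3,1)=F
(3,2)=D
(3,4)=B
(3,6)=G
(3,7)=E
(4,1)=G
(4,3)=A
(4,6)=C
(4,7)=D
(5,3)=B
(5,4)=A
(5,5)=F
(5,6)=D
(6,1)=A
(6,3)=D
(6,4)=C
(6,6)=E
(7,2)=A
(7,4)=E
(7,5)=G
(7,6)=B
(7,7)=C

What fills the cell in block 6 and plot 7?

Block 1, plot 1: block 1 has {D, E, F, G, B} and plot 1 has {F, A, G, B}, leaving only C.
Block 1, plot 6: block 1 has {C, D, E, F, G, B} and plot 6 has {C, D, E, F, G, B}, leaving only A.
Block 2, plot 4: block 2 has {C, E, F, A, G, B} and plot 4 has {C, E, A, G, B}, leaving only D.
Block 3, plot 3: block 3 has {D, E, F, G, B} and plot 3 has {D, E, A, G, B}, leaving only C.
Block 3, plot 5: block 3 has {C, D, E, F, G, B} and plot 5 has {C, D, F, G}, leaving only A.
Block 4, plot 2: block 4 has {C, D, A, G} and plot 2 has {D, E, F, A}, leaving only B.
Block 4, plot 4: block 4 has {C, D, A, G, B} and plot 4 has {C, D, E, A, G, B}, leaving only F.
Block 4, plot 5: block 4 has {C, D, F, A, G, B} and plot 5 has {C, D, F, A, G}, leaving only E.
Block 5, plot 1: block 5 has {D, F, A, B} and plot 1 has {C, F, A, G, B}, leaving only E.
Block 5, plot 7: block 5 has {D, E, F, A, B} and plot 7 has {C, D, E, A, B}, leaving only G.
Block 6 already has {C, D, E, A} and plot 7 already has {C, D, E, A, G, B}, so block 6, plot 7 must be F.

F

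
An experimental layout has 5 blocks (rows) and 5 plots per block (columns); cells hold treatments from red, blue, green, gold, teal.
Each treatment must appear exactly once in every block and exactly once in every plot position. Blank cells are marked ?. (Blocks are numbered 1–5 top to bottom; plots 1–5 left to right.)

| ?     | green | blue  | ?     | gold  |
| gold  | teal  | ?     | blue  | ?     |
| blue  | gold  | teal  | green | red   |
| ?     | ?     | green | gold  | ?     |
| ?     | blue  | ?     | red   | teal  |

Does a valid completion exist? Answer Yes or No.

No block or plot among the givens repeats a symbol, and propagating forced cells runs into no contradiction.
One valid completion exists (for instance, red green blue teal gold / gold teal red blue green / blue gold teal green red / teal red green gold blue / green blue gold red teal).

Yes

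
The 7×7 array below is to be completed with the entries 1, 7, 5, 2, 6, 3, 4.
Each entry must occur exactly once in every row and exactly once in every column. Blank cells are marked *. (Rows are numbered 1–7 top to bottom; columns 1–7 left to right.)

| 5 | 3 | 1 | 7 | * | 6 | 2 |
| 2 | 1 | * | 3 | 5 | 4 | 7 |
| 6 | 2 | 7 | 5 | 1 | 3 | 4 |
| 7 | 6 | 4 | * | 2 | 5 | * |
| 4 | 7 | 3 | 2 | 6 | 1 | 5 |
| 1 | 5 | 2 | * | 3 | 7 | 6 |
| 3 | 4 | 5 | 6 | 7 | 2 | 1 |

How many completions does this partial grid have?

Row 1, column 5: eliminating its row and column leaves {4}.
Row 2, column 3: eliminating its row and column leaves {6}.
Row 4, column 4: eliminating its row and column leaves {1}.
Row 4, column 7: eliminating its row and column leaves {3}.
Row 6, column 4: eliminating its row and column leaves {4}.
Only one assignment across all blanks avoids any row or column repeat, giving 1 completion.

1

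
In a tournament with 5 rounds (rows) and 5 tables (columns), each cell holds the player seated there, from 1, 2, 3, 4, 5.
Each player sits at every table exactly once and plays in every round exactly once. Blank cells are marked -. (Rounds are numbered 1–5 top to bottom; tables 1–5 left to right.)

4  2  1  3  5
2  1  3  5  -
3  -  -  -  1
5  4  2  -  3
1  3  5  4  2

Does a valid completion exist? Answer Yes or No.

Yes

No round or table among the givens repeats a symbol, and propagating forced cells runs into no contradiction.
One valid completion exists (for instance, 4 2 1 3 5 / 2 1 3 5 4 / 3 5 4 2 1 / 5 4 2 1 3 / 1 3 5 4 2).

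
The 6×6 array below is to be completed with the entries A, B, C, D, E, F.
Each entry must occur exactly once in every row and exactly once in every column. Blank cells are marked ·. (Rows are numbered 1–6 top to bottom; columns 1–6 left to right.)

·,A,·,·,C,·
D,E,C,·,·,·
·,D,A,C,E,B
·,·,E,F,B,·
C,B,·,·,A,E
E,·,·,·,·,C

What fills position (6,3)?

Row 2, column 5: row 2 has {C, D, E} and column 5 has {A, B, C, E}, leaving only F.
Row 2, column 6: row 2 has {C, D, E, F} and column 6 has {B, C, E}, leaving only A.
Row 2, column 4: row 2 has {A, C, D, E, F} and column 4 has {C, F}, leaving only B.
Row 3, column 1: row 3 has {A, B, C, D, E} and column 1 has {C, D, E}, leaving only F.
Row 1, column 1: row 1 has {A, C} and column 1 has {C, D, E, F}, leaving only B.
Row 4, column 1: row 4 has {B, E, F} and column 1 has {B, C, D, E, F}, leaving only A.
Row 4, column 2: row 4 has {A, B, E, F} and column 2 has {A, B, D, E}, leaving only C.
Row 4, column 6: row 4 has {A, B, C, E, F} and column 6 has {A, B, C, E}, leaving only D.
Row 1, column 6: row 1 has {A, B, C} and column 6 has {A, B, C, D, E}, leaving only F.
Row 1, column 3: row 1 has {A, B, C, F} and column 3 has {A, C, E}, leaving only D.
Row 1, column 4: row 1 has {A, B, C, D, F} and column 4 has {B, C, F}, leaving only E.
Row 5, column 3: row 5 has {A, B, C, E} and column 3 has {A, C, D, E}, leaving only F.
Row 6 already has {C, E} and column 3 already has {A, C, D, E, F}, so row 6, column 3 must be B.

B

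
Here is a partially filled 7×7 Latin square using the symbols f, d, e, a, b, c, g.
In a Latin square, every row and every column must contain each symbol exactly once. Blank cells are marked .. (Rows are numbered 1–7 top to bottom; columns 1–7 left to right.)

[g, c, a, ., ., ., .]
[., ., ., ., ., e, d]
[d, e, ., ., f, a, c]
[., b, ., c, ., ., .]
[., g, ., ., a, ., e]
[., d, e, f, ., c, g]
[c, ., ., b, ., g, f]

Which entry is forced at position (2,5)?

Row 1, column 7: row 1 has {a, c, g} and column 7 has {f, d, e, c, g}, leaving only b.
Row 3, column 4: row 3 has {f, d, e, a, c} and column 4 has {f, b, c}, leaving only g.
Row 2, column 4: row 2 has {d, e} and column 4 has {f, b, c, g}, leaving only a.
Row 2, column 2: row 2 has {d, e, a} and column 2 has {d, e, b, c, g}, leaving only f.
Row 2, column 1: row 2 has {f, d, e, a} and column 1 has {d, c, g}, leaving only b.
Row 3, column 3: row 3 has {f, d, e, a, c, g} and column 3 has {e, a}, leaving only b.
Row 4, column 7: row 4 has {b, c} and column 7 has {f, d, e, b, c, g}, leaving only a.
Row 5, column 1: row 5 has {e, a, g} and column 1 has {d, b, c, g}, leaving only f.
Row 4, column 1: row 4 has {a, b, c} and column 1 has {f, d, b, c, g}, leaving only e.
Row 5, column 4: row 5 has {f, e, a, g} and column 4 has {f, a, b, c, g}, leaving only d.
Row 1, column 4: row 1 has {a, b, c, g} and column 4 has {f, d, a, b, c, g}, leaving only e.
Row 1, column 5: row 1 has {e, a, b, c, g} and column 5 has {f, a}, leaving only d.
Row 1, column 6: row 1 has {d, e, a, b, c, g} and column 6 has {e, a, c, g}, leaving only f.
Row 4, column 5: row 4 has {e, a, b, c} and column 5 has {f, d, a}, leaving only g.
Row 2 already has {f, d, e, a, b} and column 5 already has {f, d, a, g}, so row 2, column 5 must be c.

c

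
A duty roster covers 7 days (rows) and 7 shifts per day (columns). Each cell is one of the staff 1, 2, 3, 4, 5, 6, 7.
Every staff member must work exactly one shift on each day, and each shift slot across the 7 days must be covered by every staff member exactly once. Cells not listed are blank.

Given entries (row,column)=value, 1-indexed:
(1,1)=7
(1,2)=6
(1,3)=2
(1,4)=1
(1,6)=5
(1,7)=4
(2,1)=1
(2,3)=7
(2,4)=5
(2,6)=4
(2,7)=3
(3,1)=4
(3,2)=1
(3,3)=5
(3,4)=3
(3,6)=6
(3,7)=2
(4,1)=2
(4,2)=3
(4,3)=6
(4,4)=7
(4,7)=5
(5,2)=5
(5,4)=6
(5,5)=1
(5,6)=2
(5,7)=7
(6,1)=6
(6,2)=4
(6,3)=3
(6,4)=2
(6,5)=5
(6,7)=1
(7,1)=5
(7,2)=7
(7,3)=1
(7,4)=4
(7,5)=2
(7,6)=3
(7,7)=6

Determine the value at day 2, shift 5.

Day 2 already has {1, 3, 4, 5, 7} and shift 5 already has {1, 2, 5}, so day 2, shift 5 must be 6.

6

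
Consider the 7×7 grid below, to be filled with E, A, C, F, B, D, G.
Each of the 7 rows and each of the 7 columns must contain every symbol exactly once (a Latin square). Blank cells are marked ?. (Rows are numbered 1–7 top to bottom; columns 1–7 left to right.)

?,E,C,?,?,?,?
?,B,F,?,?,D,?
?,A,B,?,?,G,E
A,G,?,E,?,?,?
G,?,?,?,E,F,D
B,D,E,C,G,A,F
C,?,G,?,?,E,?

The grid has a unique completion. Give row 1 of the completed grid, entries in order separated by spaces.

F E C A D B G

Row 1, column 6: row 1 has {E, C} and column 6 has {E, A, F, D, G}, leaving only B.
Row 2, column 1: row 2 has {F, B, D} and column 1 has {A, C, B, G}, leaving only E.
Row 4, column 3: row 4 has {E, A, G} and column 3 has {E, C, F, B, G}, leaving only D.
Row 4, column 6: row 4 has {E, A, D, G} and column 6 has {E, A, F, B, D, G}, leaving only C.
Row 4, column 7: row 4 has {E, A, C, D, G} and column 7 has {E, F, D}, leaving only B.
Row 4, column 5: row 4 has {E, A, C, B, D, G} and column 5 has {E, G}, leaving only F.
Row 5, column 2: row 5 has {E, F, D, G} and column 2 has {E, A, B, D, G}, leaving only C.
Row 5, column 3: row 5 has {E, C, F, D, G} and column 3 has {E, C, F, B, D, G}, leaving only A.
Row 5, column 4: row 5 has {E, A, C, F, D, G} and column 4 has {E, C}, leaving only B.
Row 7, column 2: row 7 has {E, C, G} and column 2 has {E, A, C, B, D, G}, leaving only F.
Row 7, column 7: row 7 has {E, C, F, G} and column 7 has {E, F, B, D}, leaving only A.
Row 1, column 7: row 1 has {E, C, B} and column 7 has {E, A, F, B, D}, leaving only G.
Row 2, column 7: row 2 has {E, F, B, D} and column 7 has {E, A, F, B, D, G}, leaving only C.
Row 2, column 5: row 2 has {E, C, F, B, D} and column 5 has {E, F, G}, leaving only A.
Row 1, column 5: row 1 has {E, C, B, G} and column 5 has {E, A, F, G}, leaving only D.
Row 1, column 1: row 1 has {E, C, B, D, G} and column 1 has {E, A, C, B, G}, leaving only F.
Row 1, column 4: row 1 has {E, C, F, B, D, G} and column 4 has {E, C, B}, leaving only A.
So row 1 reads: F E C A D B G.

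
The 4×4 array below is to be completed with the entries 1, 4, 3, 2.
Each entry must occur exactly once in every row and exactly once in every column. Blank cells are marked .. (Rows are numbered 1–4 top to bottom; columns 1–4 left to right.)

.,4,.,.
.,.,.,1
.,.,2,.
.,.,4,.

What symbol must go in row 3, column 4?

4

Row 2, column 3: row 2 has {1} and column 3 has {4, 2}, leaving only 3.
Row 1, column 3: row 1 has {4} and column 3 has {4, 3, 2}, leaving only 1.
Row 2, column 2: row 2 has {1, 3} and column 2 has {4}, leaving only 2.
Row 2, column 1: row 2 has {1, 3, 2} and column 1 has {}, leaving only 4.
Row 3, column 4 is narrowed to {4, 3}.
If it were 3, then row 4, column 4 would be left with no valid symbol.
So row 3, column 4 must be 4.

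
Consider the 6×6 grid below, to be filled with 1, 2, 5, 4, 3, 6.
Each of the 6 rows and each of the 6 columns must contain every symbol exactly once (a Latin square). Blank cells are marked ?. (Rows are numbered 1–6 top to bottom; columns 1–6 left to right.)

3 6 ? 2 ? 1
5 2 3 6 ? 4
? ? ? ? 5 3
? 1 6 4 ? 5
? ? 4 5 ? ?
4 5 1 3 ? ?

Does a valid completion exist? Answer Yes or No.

No row or column among the givens repeats a symbol, and propagating forced cells runs into no contradiction.
One valid completion exists (for instance, 3 6 5 2 4 1 / 5 2 3 6 1 4 / 6 4 2 1 5 3 / 2 1 6 4 3 5 / 1 3 4 5 2 6 / 4 5 1 3 6 2).

Yes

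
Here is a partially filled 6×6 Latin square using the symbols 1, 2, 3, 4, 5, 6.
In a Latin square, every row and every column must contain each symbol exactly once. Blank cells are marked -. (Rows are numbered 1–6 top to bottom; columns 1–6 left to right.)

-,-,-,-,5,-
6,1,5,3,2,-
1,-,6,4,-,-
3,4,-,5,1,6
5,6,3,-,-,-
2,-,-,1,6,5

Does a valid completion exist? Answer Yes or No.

Yes

No row or column among the givens repeats a symbol, and propagating forced cells runs into no contradiction.
One valid completion exists (for instance, 4 2 1 6 5 3 / 6 1 5 3 2 4 / 1 5 6 4 3 2 / 3 4 2 5 1 6 / 5 6 3 2 4 1 / 2 3 4 1 6 5).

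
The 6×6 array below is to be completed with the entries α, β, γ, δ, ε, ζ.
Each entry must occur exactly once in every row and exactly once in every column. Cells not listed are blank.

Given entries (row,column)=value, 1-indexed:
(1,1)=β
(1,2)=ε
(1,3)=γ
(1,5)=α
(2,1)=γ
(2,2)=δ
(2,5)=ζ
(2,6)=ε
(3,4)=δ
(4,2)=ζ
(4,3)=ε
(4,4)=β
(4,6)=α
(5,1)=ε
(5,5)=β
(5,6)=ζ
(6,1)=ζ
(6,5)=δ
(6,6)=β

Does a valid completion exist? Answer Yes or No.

No row or column among the givens repeats a symbol, and propagating forced cells runs into no contradiction.
One valid completion exists (for instance, β ε γ ζ α δ / γ δ β α ζ ε / α β ζ δ ε γ / δ ζ ε β γ α / ε α δ γ β ζ / ζ γ α ε δ β).

Yes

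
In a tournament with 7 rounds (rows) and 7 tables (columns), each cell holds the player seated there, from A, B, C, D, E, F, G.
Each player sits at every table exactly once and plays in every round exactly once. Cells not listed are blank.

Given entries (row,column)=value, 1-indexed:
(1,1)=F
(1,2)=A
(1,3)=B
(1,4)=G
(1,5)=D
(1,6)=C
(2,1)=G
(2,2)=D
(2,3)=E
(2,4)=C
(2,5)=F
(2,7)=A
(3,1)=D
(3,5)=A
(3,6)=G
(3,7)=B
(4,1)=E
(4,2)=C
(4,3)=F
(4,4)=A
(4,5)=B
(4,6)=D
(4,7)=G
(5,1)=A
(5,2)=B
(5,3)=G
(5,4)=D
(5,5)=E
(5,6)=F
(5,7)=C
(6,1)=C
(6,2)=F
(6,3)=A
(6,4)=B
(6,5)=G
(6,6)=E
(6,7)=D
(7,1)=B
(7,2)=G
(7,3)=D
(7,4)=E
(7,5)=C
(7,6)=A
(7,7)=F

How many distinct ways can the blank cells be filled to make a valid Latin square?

1

Round 1, table 7: eliminating its round and table leaves {E}.
Round 2, table 6: eliminating its round and table leaves {B}.
Round 3, table 2: eliminating its round and table leaves {E}.
Round 3, table 3: eliminating its round and table leaves {C}.
Round 3, table 4: eliminating its round and table leaves {F}.
Only one assignment across all blanks avoids any round or table repeat, giving 1 completion.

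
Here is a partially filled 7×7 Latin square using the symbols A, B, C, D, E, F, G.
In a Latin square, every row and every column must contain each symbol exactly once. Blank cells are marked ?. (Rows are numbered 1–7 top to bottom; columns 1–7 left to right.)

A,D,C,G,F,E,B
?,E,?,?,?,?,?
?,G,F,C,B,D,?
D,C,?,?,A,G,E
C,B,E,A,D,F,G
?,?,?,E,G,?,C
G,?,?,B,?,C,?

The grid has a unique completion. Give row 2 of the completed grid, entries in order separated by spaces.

B E G D C A F

Row 2, column 5: row 2 has {E} and column 5 has {A, B, D, F, G}, leaving only C.
Row 3, column 1: row 3 has {B, C, D, F, G} and column 1 has {A, C, D, G}, leaving only E.
Row 3, column 7: row 3 has {B, C, D, E, F, G} and column 7 has {B, C, E, G}, leaving only A.
Row 4, column 3: row 4 has {A, C, D, E, G} and column 3 has {C, E, F}, leaving only B.
Row 4, column 4: row 4 has {A, B, C, D, E, G} and column 4 has {A, B, C, E, G}, leaving only F.
Row 2, column 4: row 2 has {C, E} and column 4 has {A, B, C, E, F, G}, leaving only D.
Row 2, column 7: row 2 has {C, D, E} and column 7 has {A, B, C, E, G}, leaving only F.
Row 2, column 1: row 2 has {C, D, E, F} and column 1 has {A, C, D, E, G}, leaving only B.
Row 2, column 6: row 2 has {B, C, D, E, F} and column 6 has {C, D, E, F, G}, leaving only A.
Row 2, column 3: row 2 has {A, B, C, D, E, F} and column 3 has {B, C, E, F}, leaving only G.
So row 2 reads: B E G D C A F.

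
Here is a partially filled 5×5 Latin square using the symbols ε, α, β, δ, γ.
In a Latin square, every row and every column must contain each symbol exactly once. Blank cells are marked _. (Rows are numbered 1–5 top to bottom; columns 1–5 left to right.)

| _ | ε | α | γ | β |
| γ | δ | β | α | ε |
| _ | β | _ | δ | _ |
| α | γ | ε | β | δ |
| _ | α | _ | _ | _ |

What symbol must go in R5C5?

γ

Row 5 already has {α} and column 5 already has {ε, β, δ}, so row 5, column 5 must be γ.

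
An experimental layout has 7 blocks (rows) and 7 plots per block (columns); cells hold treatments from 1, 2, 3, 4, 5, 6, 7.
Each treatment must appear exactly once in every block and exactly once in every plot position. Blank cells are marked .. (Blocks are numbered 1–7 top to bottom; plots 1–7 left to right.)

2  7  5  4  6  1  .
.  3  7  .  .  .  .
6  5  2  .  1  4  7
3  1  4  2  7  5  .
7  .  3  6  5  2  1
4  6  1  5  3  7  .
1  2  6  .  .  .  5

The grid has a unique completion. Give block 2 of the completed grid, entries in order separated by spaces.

Block 2, plot 1: block 2 has {3, 7} and plot 1 has {1, 2, 3, 4, 6, 7}, leaving only 5.
Block 2, plot 4: block 2 has {3, 5, 7} and plot 4 has {2, 4, 5, 6}, leaving only 1.
Block 2, plot 6: block 2 has {1, 3, 5, 7} and plot 6 has {1, 2, 4, 5, 7}, leaving only 6.
Block 1, plot 7: block 1 has {1, 2, 4, 5, 6, 7} and plot 7 has {1, 5, 7}, leaving only 3.
Block 3, plot 4: block 3 has {1, 2, 4, 5, 6, 7} and plot 4 has {1, 2, 4, 5, 6}, leaving only 3.
Block 4, plot 7: block 4 has {1, 2, 3, 4, 5, 7} and plot 7 has {1, 3, 5, 7}, leaving only 6.
Block 5, plot 2: block 5 has {1, 2, 3, 5, 6, 7} and plot 2 has {1, 2, 3, 5, 6, 7}, leaving only 4.
Block 6, plot 7: block 6 has {1, 3, 4, 5, 6, 7} and plot 7 has {1, 3, 5, 6, 7}, leaving only 2.
Block 2, plot 7: block 2 has {1, 3, 5, 6, 7} and plot 7 has {1, 2, 3, 5, 6, 7}, leaving only 4.
Block 2, plot 5: block 2 has {1, 3, 4, 5, 6, 7} and plot 5 has {1, 3, 5, 6, 7}, leaving only 2.
So block 2 reads: 5 3 7 1 2 6 4.

5 3 7 1 2 6 4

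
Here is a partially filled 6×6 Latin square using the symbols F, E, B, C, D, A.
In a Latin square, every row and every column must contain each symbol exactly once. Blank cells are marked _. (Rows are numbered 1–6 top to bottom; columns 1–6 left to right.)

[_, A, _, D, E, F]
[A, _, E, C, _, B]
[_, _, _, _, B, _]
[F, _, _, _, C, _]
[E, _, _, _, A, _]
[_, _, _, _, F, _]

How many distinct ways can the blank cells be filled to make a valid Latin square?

Row 1, column 1: eliminating its row and column leaves {B, C}.
Row 1, column 3: eliminating its row and column leaves {B, C}.
Row 2, column 2: eliminating its row and column leaves {F, D}.
Row 2, column 5: eliminating its row and column leaves {D}.
Row 3, column 1: eliminating its row and column leaves {C, D}.
Row 3, column 2: eliminating its row and column leaves {F, E, C, D}.
Row 3, column 3: eliminating its row and column leaves {F, C, D, A}.
Row 3, column 4: eliminating its row and column leaves {F, E, A}.
Row 3, column 6: eliminating its row and column leaves {E, C, D, A}.
Row 4, column 2: eliminating its row and column leaves {E, B, D}.
Row 4, column 3: eliminating its row and column leaves {B, D, A}.
Row 4, column 4: eliminating its row and column leaves {E, B, A}.
Row 4, column 6: eliminating its row and column leaves {E, D, A}.
Row 5, column 2: eliminating its row and column leaves {F, B, C, D}.
Row 5, column 3: eliminating its row and column leaves {F, B, C, D}.
Row 5, column 4: eliminating its row and column leaves {F, B}.
Row 5, column 6: eliminating its row and column leaves {C, D}.
Row 6, column 1: eliminating its row and column leaves {B, C, D}.
Row 6, column 2: eliminating its row and column leaves {E, B, C, D}.
Row 6, column 3: eliminating its row and column leaves {B, C, D, A}.
Row 6, column 4: eliminating its row and column leaves {E, B, A}.
Row 6, column 6: eliminating its row and column leaves {E, C, D, A}.
Enumerating the assignments across these blanks that avoid any row or column repeat gives 46 completions.

46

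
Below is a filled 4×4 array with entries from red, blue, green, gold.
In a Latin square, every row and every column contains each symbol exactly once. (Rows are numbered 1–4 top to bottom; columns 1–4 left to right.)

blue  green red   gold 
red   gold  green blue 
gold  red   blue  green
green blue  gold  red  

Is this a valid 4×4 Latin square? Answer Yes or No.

Each row is a permutation of the 4 symbols, and so is each column.

Yes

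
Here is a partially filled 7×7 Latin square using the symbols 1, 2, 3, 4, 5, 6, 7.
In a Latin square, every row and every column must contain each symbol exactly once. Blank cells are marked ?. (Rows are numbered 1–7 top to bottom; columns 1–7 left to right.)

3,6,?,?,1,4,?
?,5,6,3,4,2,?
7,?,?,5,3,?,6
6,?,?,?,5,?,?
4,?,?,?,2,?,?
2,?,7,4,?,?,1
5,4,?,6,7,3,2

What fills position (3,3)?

Row 2, column 1: row 2 has {2, 3, 4, 5, 6} and column 1 has {2, 3, 4, 5, 6, 7}, leaving only 1.
Row 2, column 7: row 2 has {1, 2, 3, 4, 5, 6} and column 7 has {1, 2, 6}, leaving only 7.
Row 1, column 7: row 1 has {1, 3, 4, 6} and column 7 has {1, 2, 6, 7}, leaving only 5.
Row 1, column 3: row 1 has {1, 3, 4, 5, 6} and column 3 has {6, 7}, leaving only 2.
Row 1, column 4: row 1 has {1, 2, 3, 4, 5, 6} and column 4 has {3, 4, 5, 6}, leaving only 7.
Row 3, column 6: row 3 has {3, 5, 6, 7} and column 6 has {2, 3, 4}, leaving only 1.
Row 3 already has {1, 3, 5, 6, 7} and column 3 already has {2, 6, 7}, so row 3, column 3 must be 4.

4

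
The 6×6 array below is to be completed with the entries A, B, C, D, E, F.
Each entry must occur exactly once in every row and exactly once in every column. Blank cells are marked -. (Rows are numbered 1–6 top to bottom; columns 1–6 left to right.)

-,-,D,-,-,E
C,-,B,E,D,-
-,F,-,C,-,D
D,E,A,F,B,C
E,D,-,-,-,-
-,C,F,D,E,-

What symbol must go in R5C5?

Row 2, column 2: row 2 has {B, C, D, E} and column 2 has {C, D, E, F}, leaving only A.
Row 1, column 2: row 1 has {D, E} and column 2 has {A, C, D, E, F}, leaving only B.
Row 1, column 4: row 1 has {B, D, E} and column 4 has {C, D, E, F}, leaving only A.
Row 1, column 1: row 1 has {A, B, D, E} and column 1 has {C, D, E}, leaving only F.
Row 1, column 5: row 1 has {A, B, D, E, F} and column 5 has {B, D, E}, leaving only C.
Row 2, column 6: row 2 has {A, B, C, D, E} and column 6 has {C, D, E}, leaving only F.
Row 3, column 3: row 3 has {C, D, F} and column 3 has {A, B, D, F}, leaving only E.
Row 3, column 5: row 3 has {C, D, E, F} and column 5 has {B, C, D, E}, leaving only A.
Row 5 already has {D, E} and column 5 already has {A, B, C, D, E}, so row 5, column 5 must be F.

F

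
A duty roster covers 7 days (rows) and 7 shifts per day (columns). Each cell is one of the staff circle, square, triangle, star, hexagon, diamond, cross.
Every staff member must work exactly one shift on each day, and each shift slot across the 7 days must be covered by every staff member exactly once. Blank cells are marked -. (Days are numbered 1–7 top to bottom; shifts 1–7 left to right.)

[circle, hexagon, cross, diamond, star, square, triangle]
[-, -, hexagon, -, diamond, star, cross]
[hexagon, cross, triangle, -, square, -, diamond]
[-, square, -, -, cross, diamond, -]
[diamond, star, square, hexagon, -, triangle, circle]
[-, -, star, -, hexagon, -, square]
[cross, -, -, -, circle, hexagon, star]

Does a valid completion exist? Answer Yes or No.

No

Day 5, shift 5: day 5 together with shift 5 already contain {circle, square, triangle, star, hexagon, diamond, cross} — every symbol — so nothing can go there. The grid has no valid completion.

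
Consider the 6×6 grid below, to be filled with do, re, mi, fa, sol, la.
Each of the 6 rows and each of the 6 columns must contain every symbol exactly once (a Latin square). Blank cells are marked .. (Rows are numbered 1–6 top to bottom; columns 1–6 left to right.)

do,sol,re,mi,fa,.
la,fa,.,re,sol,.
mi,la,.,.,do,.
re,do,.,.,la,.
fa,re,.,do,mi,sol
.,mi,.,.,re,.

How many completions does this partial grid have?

Row 1, column 6: eliminating its row and column leaves {la}.
Row 2, column 3: eliminating its row and column leaves {do, mi}.
Row 2, column 6: eliminating its row and column leaves {do, mi}.
Row 3, column 3: eliminating its row and column leaves {fa, sol}.
Row 3, column 4: eliminating its row and column leaves {fa, sol}.
Row 3, column 6: eliminating its row and column leaves {re, fa}.
Row 4, column 3: eliminating its row and column leaves {mi, fa, sol}.
Row 4, column 4: eliminating its row and column leaves {fa, sol}.
Row 4, column 6: eliminating its row and column leaves {mi, fa}.
Row 5, column 3: eliminating its row and column leaves {la}.
Row 6, column 1: eliminating its row and column leaves {sol}.
Row 6, column 3: eliminating its row and column leaves {do, fa, sol, la}.
Row 6, column 4: eliminating its row and column leaves {fa, sol, la}.
Row 6, column 6: eliminating its row and column leaves {do, fa, la}.
Enumerating the assignments across these blanks that avoid any row or column repeat gives 3 completions.

3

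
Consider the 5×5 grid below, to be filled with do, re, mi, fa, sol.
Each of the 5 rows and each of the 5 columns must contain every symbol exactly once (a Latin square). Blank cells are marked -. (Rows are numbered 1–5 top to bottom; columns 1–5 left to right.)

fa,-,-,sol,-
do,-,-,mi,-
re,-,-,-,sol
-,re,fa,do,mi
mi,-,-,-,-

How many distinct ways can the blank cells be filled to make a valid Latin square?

3

Row 1, column 2: eliminating its row and column leaves {do, mi}.
Row 1, column 3: eliminating its row and column leaves {do, re, mi}.
Row 1, column 5: eliminating its row and column leaves {do, re}.
Row 2, column 2: eliminating its row and column leaves {fa, sol}.
Row 2, column 3: eliminating its row and column leaves {re, sol}.
Row 2, column 5: eliminating its row and column leaves {re, fa}.
Row 3, column 2: eliminating its row and column leaves {do, mi, fa}.
Row 3, column 3: eliminating its row and column leaves {do, mi}.
Row 3, column 4: eliminating its row and column leaves {fa}.
Row 4, column 1: eliminating its row and column leaves {sol}.
Row 5, column 2: eliminating its row and column leaves {do, fa, sol}.
Row 5, column 3: eliminating its row and column leaves {do, re, sol}.
Row 5, column 4: eliminating its row and column leaves {re, fa}.
Row 5, column 5: eliminating its row and column leaves {do, re, fa}.
Enumerating the assignments across these blanks that avoid any row or column repeat gives 3 completions.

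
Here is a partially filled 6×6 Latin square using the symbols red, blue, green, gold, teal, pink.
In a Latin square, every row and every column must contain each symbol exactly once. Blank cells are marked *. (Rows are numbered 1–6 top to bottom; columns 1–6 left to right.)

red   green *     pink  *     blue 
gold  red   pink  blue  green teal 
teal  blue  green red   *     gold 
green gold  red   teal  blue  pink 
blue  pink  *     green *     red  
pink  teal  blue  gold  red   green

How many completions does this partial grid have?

2

Row 1, column 3: eliminating its row and column leaves {gold, teal}.
Row 1, column 5: eliminating its row and column leaves {gold, teal}.
Row 3, column 5: eliminating its row and column leaves {pink}.
Row 5, column 3: eliminating its row and column leaves {gold, teal}.
Row 5, column 5: eliminating its row and column leaves {gold, teal}.
Enumerating the assignments across these blanks that avoid any row or column repeat gives 2 completions.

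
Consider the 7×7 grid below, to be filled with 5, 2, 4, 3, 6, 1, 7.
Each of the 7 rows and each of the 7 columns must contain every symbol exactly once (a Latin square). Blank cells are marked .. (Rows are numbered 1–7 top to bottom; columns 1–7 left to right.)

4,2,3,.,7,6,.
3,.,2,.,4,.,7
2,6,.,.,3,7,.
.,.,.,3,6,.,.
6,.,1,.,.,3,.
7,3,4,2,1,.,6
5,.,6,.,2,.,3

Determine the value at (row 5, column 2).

7

Row 3, column 3: row 3 has {2, 3, 6, 7} and column 3 has {2, 4, 3, 6, 1}, leaving only 5.
Row 4, column 1: row 4 has {3, 6} and column 1 has {5, 2, 4, 3, 6, 7}, leaving only 1.
Row 4, column 3: row 4 has {3, 6, 1} and column 3 has {5, 2, 4, 3, 6, 1}, leaving only 7.
Row 5, column 5: row 5 has {3, 6, 1} and column 5 has {2, 4, 3, 6, 1, 7}, leaving only 5.
Row 6, column 6: row 6 has {2, 4, 3, 6, 1, 7} and column 6 has {3, 6, 7}, leaving only 5.
Row 2, column 6: row 2 has {2, 4, 3, 7} and column 6 has {5, 3, 6, 7}, leaving only 1.
Row 2, column 2: row 2 has {2, 4, 3, 1, 7} and column 2 has {2, 3, 6}, leaving only 5.
Row 2, column 4: row 2 has {5, 2, 4, 3, 1, 7} and column 4 has {2, 3}, leaving only 6.
Row 4, column 2: row 4 has {3, 6, 1, 7} and column 2 has {5, 2, 3, 6}, leaving only 4.
Row 5 already has {5, 3, 6, 1} and column 2 already has {5, 2, 4, 3, 6}, so row 5, column 2 must be 7.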